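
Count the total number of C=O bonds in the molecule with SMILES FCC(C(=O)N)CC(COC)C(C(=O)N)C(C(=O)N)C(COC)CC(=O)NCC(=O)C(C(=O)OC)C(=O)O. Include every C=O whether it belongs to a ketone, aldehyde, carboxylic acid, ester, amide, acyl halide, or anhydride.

CH(CONH2): amide, 1 C=O (running total 1).
CH(CONH2): amide, 1 C=O (running total 2).
CH(CONH2): amide, 1 C=O (running total 3).
CH2CONHCH2: amide, 1 C=O (running total 4).
CO: ketone, 1 C=O (running total 5).
CH(COOCH3): ester, 1 C=O (running total 6).
COOH: carboxylic acid, 1 C=O (running total 7).

7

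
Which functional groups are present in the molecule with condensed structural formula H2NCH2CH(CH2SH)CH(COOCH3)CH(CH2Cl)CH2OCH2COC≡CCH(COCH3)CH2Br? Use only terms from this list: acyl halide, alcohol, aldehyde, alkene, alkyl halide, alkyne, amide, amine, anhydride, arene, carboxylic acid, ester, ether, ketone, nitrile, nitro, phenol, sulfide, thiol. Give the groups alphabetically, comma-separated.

alkyl halide, alkyne, amine, ester, ether, ketone, thiol

–NH2 on an sp³ carbon with no adjacent C=O → amine.
pendant –CH2SH → thiol.
pendant –COOCH3: carbonyl C bonded to C and –OCH3 → ester.
pendant –CH2X: halogen on sp³ carbon → alkyl halide.
C–O–C with sp³ carbons on both sides and no adjacent C=O → ether.
–C(=O)– with carbon on both sides → ketone.
C≡C triple bond → alkyne.
pendant –COCH3: carbonyl C bonded to two carbons → ketone.
halogen on an sp³ carbon → alkyl halide.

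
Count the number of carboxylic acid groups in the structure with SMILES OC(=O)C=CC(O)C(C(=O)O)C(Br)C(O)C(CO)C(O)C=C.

2

–COOH: carbonyl C bonded to –OH and C → carboxylic acid (the –OH is not a separate alcohol).
C=C double bond → alkene.
–OH on an sp³ carbon → alcohol (secondary).
pendant –COOH: carbonyl C bonded to C and –OH → carboxylic acid.
halogen on an sp³ carbon → alkyl halide.
–OH on an sp³ carbon → alcohol (secondary).
pendant –CH2OH on an sp³ backbone C → alcohol.
–OH on an sp³ carbon → alcohol (secondary).
C=C double bond → alkene.
Carboxylic acid appears at: HOOC, CH(COOH) → 2.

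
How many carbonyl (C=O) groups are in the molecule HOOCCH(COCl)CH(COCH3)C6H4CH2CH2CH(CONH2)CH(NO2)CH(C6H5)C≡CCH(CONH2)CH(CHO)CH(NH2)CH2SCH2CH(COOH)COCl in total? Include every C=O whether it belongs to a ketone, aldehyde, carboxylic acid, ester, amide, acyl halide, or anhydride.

8

HOOC: carboxylic acid, 1 C=O (running total 1).
CH(COCl): acyl halide, 1 C=O (running total 2).
CH(COCH3): ketone, 1 C=O (running total 3).
CH(CONH2): amide, 1 C=O (running total 4).
CH(CONH2): amide, 1 C=O (running total 5).
CH(CHO): aldehyde, 1 C=O (running total 6).
CH(COOH): carboxylic acid, 1 C=O (running total 7).
COCl: acyl halide, 1 C=O (running total 8).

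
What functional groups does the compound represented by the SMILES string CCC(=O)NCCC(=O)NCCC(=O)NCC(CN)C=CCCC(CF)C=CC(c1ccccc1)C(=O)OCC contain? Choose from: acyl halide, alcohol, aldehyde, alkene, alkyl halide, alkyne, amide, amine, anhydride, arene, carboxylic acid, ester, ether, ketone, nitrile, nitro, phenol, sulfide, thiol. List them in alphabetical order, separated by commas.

Reading the structure from left to right:
  CH2CONHCH2: –C(=O)–N– linkage → amide (the N is not an amine).
  CH2CONHCH2: –C(=O)–N– linkage → amide (the N is not an amine).
  CH2CONHCH2: –C(=O)–N– linkage → amide (the N is not an amine).
  CH(CH2NH2): pendant –CH2NH2: N on sp³ C, no adjacent C=O → amine.
  CH=CH: C=C double bond → alkene.
  CH(CH2F): pendant –CH2X: halogen on sp³ carbon → alkyl halide.
  CH=CH: C=C double bond → alkene.
  CH(C6H5): pendant –C6H5: benzene ring → arene.
  COOCH2CH3: –C(=O)OCH2CH3: carbonyl C bonded to C and to –OEt → ester.

alkene, alkyl halide, amide, amine, arene, ester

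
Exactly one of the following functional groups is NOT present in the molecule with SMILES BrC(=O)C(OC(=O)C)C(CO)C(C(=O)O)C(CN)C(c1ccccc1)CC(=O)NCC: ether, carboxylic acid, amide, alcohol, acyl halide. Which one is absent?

amide: present (CH2CONHCH2 — –C(=O)–N– linkage → amide (the N is not an amine)).
carboxylic acid: present (CH(COOH) — pendant –COOH: carbonyl C bonded to C and –OH → carboxylic acid).
acyl halide: present (BrCO — –C(=O)Br: carbonyl C bonded to C and to a halogen → acyl halide (not alkyl halide)).
alcohol: present (CH(CH2OH) — pendant –CH2OH on an sp³ backbone C → alcohol).
ether: absent. In CH(OCOCH3), the C–O–C oxygen is adjacent to a C=O, so it belongs to an ester, not an ether.

ether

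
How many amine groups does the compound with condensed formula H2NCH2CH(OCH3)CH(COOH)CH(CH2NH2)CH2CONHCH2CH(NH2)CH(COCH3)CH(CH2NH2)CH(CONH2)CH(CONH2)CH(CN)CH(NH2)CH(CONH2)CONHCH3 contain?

–NH2 on an sp³ carbon with no adjacent C=O → amine.
pendant –OCH3: C–O–C with sp³ C, no adjacent C=O → ether.
pendant –COOH: carbonyl C bonded to C and –OH → carboxylic acid.
pendant –CH2NH2: N on sp³ C, no adjacent C=O → amine.
–C(=O)–N– linkage → amide (the N is not an amine).
–NH2 on an sp³ carbon with no adjacent C=O → amine.
pendant –COCH3: carbonyl C bonded to two carbons → ketone.
pendant –CH2NH2: N on sp³ C, no adjacent C=O → amine.
pendant –CONH2: carbonyl C bonded to C and N → amide.
pendant –CONH2: carbonyl C bonded to C and N → amide.
pendant –C≡N: nitrile.
–NH2 on an sp³ carbon with no adjacent C=O → amine.
pendant –CONH2: carbonyl C bonded to C and N → amide.
–C(=O)NHCH3: carbonyl C bonded to C and to N → amide (the N is not an amine).
Amine appears at: H2NCH2, CH(CH2NH2), CH(NH2), CH(CH2NH2), CH(NH2) → 5.

5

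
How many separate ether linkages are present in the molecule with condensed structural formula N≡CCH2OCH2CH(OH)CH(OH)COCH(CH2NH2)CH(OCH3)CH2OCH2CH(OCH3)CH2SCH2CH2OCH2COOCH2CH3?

Taking each segment in turn:
  N≡C: N≡C–: carbon triple-bonded to nitrogen → nitrile.
  CH2OCH2: C–O–C with sp³ carbons on both sides and no adjacent C=O → ether.
  CH(OH): –OH on an sp³ carbon → alcohol (secondary).
  CH(OH): –OH on an sp³ carbon → alcohol (secondary).
  CO: –C(=O)– with carbon on both sides → ketone.
  CH(CH2NH2): pendant –CH2NH2: N on sp³ C, no adjacent C=O → amine.
  CH(OCH3): pendant –OCH3: C–O–C with sp³ C, no adjacent C=O → ether.
  CH2OCH2: C–O–C with sp³ carbons on both sides and no adjacent C=O → ether.
  CH(OCH3): pendant –OCH3: C–O–C with sp³ C, no adjacent C=O → ether.
  CH2SCH2: C–S–C linkage → sulfide (thioether).
  CH2OCH2: C–O–C with sp³ carbons on both sides and no adjacent C=O → ether.
  COOCH2CH3: –C(=O)OCH2CH3: carbonyl C bonded to C and to –OEt → ester.
Ether appears at: CH2OCH2, CH(OCH3), CH2OCH2, CH(OCH3), CH2OCH2 → 5.

5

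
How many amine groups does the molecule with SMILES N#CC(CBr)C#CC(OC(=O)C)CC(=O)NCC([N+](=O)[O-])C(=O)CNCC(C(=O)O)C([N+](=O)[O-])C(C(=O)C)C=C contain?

Working along the chain:
  N≡C: N≡C–: carbon triple-bonded to nitrogen → nitrile.
  CH(CH2Br): pendant –CH2X: halogen on sp³ carbon → alkyl halide.
  C≡C: C≡C triple bond → alkyne.
  CH(OCOCH3): pendant –OC(=O)CH3: an acyloxy group → ester.
  CH2CONHCH2: –C(=O)–N– linkage → amide (the N is not an amine).
  CH(NO2): –NO2 on an sp³ carbon → nitro (the N=O is not a carbonyl).
  CO: –C(=O)– with carbon on both sides → ketone.
  CH2NHCH2: C–N–C with sp³ carbons and no adjacent C=O → amine (secondary).
  CH(COOH): pendant –COOH: carbonyl C bonded to C and –OH → carboxylic acid.
  CH(NO2): –NO2 on an sp³ carbon → nitro (the N=O is not a carbonyl).
  CH(COCH3): pendant –COCH3: carbonyl C bonded to two carbons → ketone.
  CH=CH2: C=C double bond → alkene.
Amine appears at: CH2NHCH2 → 1.

1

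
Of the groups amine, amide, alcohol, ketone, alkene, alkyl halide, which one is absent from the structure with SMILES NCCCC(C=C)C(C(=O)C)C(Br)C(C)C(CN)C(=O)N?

alcohol

amide: present (CONH2 — –C(=O)NH2: carbonyl C bonded to C and to N → amide (the N is not a separate amine)).
alkene: present (CH(CH=CH2) — pendant –CH=CH2: C=C double bond → alkene).
alkyl halide: present (CH(Br) — halogen on an sp³ carbon → alkyl halide).
amine: present (H2NCH2 — –NH2 on an sp³ carbon with no adjacent C=O → amine).
ketone: present (CH(COCH3) — pendant –COCH3: carbonyl C bonded to two carbons → ketone).
alcohol: no segment matches this pattern.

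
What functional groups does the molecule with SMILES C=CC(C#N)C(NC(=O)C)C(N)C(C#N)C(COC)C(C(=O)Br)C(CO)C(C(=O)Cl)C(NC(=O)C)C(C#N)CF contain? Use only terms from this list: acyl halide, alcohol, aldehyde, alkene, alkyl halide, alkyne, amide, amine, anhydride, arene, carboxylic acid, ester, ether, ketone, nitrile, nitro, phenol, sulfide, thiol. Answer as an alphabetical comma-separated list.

Taking each segment in turn:
  CH2=CH: C=C double bond → alkene.
  CH(CN): pendant –C≡N: nitrile.
  CH(NHCOCH3): pendant –NHC(=O)CH3: N bonded to a carbonyl → amide (not amine).
  CH(NH2): –NH2 on an sp³ carbon with no adjacent C=O → amine.
  CH(CN): pendant –C≡N: nitrile.
  CH(CH2OCH3): pendant –CH2OCH3: C–O–C linkage → ether.
  CH(COBr): pendant –C(=O)X: carbonyl C bonded to C and halogen → acyl halide.
  CH(CH2OH): pendant –CH2OH on an sp³ backbone C → alcohol.
  CH(COCl): pendant –C(=O)X: carbonyl C bonded to C and halogen → acyl halide.
  CH(NHCOCH3): pendant –NHC(=O)CH3: N bonded to a carbonyl → amide (not amine).
  CH(CN): pendant –C≡N: nitrile.
  CH2F: halogen on an sp³ carbon → alkyl halide.

acyl halide, alcohol, alkene, alkyl halide, amide, amine, ether, nitrile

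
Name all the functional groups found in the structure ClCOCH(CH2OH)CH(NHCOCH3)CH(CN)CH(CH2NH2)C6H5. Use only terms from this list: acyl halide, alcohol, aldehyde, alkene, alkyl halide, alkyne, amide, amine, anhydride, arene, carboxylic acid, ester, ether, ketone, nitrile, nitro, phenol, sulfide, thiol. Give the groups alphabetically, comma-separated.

Reading the structure from left to right:
  ClCO: –C(=O)Cl: carbonyl C bonded to C and to a halogen → acyl halide (not alkyl halide).
  CH(CH2OH): pendant –CH2OH on an sp³ backbone C → alcohol.
  CH(NHCOCH3): pendant –NHC(=O)CH3: N bonded to a carbonyl → amide (not amine).
  CH(CN): pendant –C≡N: nitrile.
  CH(CH2NH2): pendant –CH2NH2: N on sp³ C, no adjacent C=O → amine.
  C6H5: –C6H5 phenyl ring → arene.

acyl halide, alcohol, amide, amine, arene, nitrile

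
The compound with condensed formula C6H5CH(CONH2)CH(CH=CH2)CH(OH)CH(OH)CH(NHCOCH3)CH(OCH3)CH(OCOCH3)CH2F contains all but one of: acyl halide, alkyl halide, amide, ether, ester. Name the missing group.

ether: present (CH(OCH3) — pendant –OCH3: C–O–C with sp³ C, no adjacent C=O → ether).
amide: present (CH(CONH2) — pendant –CONH2: carbonyl C bonded to C and N → amide).
alkyl halide: present (CH2F — halogen on an sp³ carbon → alkyl halide).
ester: present (CH(OCOCH3) — pendant –OC(=O)CH3: an acyloxy group → ester).
acyl halide: no segment matches this pattern.

acyl halide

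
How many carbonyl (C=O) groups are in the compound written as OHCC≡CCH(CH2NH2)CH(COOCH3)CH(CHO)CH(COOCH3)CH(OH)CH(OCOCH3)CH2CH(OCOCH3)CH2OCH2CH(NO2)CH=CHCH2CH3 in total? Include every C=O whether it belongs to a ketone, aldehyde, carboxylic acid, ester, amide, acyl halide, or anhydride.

OHC: aldehyde, 1 C=O (running total 1).
CH(COOCH3): ester, 1 C=O (running total 2).
CH(CHO): aldehyde, 1 C=O (running total 3).
CH(COOCH3): ester, 1 C=O (running total 4).
CH(OCOCH3): ester, 1 C=O (running total 5).
CH(OCOCH3): ester, 1 C=O (running total 6).

6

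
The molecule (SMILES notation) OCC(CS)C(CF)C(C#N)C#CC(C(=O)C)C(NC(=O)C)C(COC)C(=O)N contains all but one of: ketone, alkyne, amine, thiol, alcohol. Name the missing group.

alcohol: present (HOCH2 — HO– on an sp³ carbon → alcohol).
thiol: present (CH(CH2SH) — pendant –CH2SH → thiol).
ketone: present (CH(COCH3) — pendant –COCH3: carbonyl C bonded to two carbons → ketone).
alkyne: present (C≡C — C≡C triple bond → alkyne).
amine: absent. In each of CH(NHCOCH3) and CONH2, the nitrogen is bonded directly to a carbonyl carbon, making it part of an amide, not a free amine.

amine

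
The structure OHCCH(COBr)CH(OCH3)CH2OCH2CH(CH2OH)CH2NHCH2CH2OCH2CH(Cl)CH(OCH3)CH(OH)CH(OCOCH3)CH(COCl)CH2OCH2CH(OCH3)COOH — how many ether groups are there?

terminal –CHO: carbonyl C bonded to H and C → aldehyde.
pendant –C(=O)X: carbonyl C bonded to C and halogen → acyl halide.
pendant –OCH3: C–O–C with sp³ C, no adjacent C=O → ether.
C–O–C with sp³ carbons on both sides and no adjacent C=O → ether.
pendant –CH2OH on an sp³ backbone C → alcohol.
C–N–C with sp³ carbons and no adjacent C=O → amine (secondary).
C–O–C with sp³ carbons on both sides and no adjacent C=O → ether.
halogen on an sp³ carbon → alkyl halide.
pendant –OCH3: C–O–C with sp³ C, no adjacent C=O → ether.
–OH on an sp³ carbon → alcohol (secondary).
pendant –OC(=O)CH3: an acyloxy group → ester.
pendant –C(=O)X: carbonyl C bonded to C and halogen → acyl halide.
C–O–C with sp³ carbons on both sides and no adjacent C=O → ether.
pendant –OCH3: C–O–C with sp³ C, no adjacent C=O → ether.
–COOH: carbonyl C bonded to –OH and C → carboxylic acid (the –OH is not a separate alcohol).
Ether appears at: CH(OCH3), CH2OCH2, CH2OCH2, CH(OCH3), CH2OCH2, CH(OCH3) → 6.

6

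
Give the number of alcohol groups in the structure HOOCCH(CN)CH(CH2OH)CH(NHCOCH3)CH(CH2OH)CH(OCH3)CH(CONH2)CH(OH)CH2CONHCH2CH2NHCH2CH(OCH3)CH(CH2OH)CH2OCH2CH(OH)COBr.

Taking each segment in turn:
  HOOC: –COOH: carbonyl C bonded to –OH and C → carboxylic acid (the –OH is not a separate alcohol).
  CH(CN): pendant –C≡N: nitrile.
  CH(CH2OH): pendant –CH2OH on an sp³ backbone C → alcohol.
  CH(NHCOCH3): pendant –NHC(=O)CH3: N bonded to a carbonyl → amide (not amine).
  CH(CH2OH): pendant –CH2OH on an sp³ backbone C → alcohol.
  CH(OCH3): pendant –OCH3: C–O–C with sp³ C, no adjacent C=O → ether.
  CH(CONH2): pendant –CONH2: carbonyl C bonded to C and N → amide.
  CH(OH): –OH on an sp³ carbon → alcohol (secondary).
  CH2CONHCH2: –C(=O)–N– linkage → amide (the N is not an amine).
  CH2NHCH2: C–N–C with sp³ carbons and no adjacent C=O → amine (secondary).
  CH(OCH3): pendant –OCH3: C–O–C with sp³ C, no adjacent C=O → ether.
  CH(CH2OH): pendant –CH2OH on an sp³ backbone C → alcohol.
  CH2OCH2: C–O–C with sp³ carbons on both sides and no adjacent C=O → ether.
  CH(OH): –OH on an sp³ carbon → alcohol (secondary).
  COBr: –C(=O)Br: carbonyl C bonded to C and to a halogen → acyl halide (not alkyl halide).
Alcohol appears at: CH(CH2OH), CH(CH2OH), CH(OH), CH(CH2OH), CH(OH) → 5.

5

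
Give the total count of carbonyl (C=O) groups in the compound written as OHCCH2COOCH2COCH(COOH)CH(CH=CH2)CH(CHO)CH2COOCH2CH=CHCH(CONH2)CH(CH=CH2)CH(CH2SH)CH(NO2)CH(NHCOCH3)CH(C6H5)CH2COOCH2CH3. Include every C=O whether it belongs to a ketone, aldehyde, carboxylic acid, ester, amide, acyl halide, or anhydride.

9

OHC: aldehyde, 1 C=O (running total 1).
CH2COOCH2: ester, 1 C=O (running total 2).
CO: ketone, 1 C=O (running total 3).
CH(COOH): carboxylic acid, 1 C=O (running total 4).
CH(CHO): aldehyde, 1 C=O (running total 5).
CH2COOCH2: ester, 1 C=O (running total 6).
CH(CONH2): amide, 1 C=O (running total 7).
CH(NHCOCH3): amide, 1 C=O (running total 8).
COOCH2CH3: ester, 1 C=O (running total 9).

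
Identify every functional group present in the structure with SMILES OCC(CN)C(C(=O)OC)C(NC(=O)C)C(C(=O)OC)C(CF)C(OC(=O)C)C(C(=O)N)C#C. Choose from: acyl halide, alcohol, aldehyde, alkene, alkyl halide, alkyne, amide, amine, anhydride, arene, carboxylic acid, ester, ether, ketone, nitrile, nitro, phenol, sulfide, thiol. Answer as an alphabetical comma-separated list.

alcohol, alkyl halide, alkyne, amide, amine, ester

HO– on an sp³ carbon → alcohol.
pendant –CH2NH2: N on sp³ C, no adjacent C=O → amine.
pendant –COOCH3: carbonyl C bonded to C and –OCH3 → ester.
pendant –NHC(=O)CH3: N bonded to a carbonyl → amide (not amine).
pendant –COOCH3: carbonyl C bonded to C and –OCH3 → ester.
pendant –CH2X: halogen on sp³ carbon → alkyl halide.
pendant –OC(=O)CH3: an acyloxy group → ester.
pendant –CONH2: carbonyl C bonded to C and N → amide.
C≡C triple bond → alkyne.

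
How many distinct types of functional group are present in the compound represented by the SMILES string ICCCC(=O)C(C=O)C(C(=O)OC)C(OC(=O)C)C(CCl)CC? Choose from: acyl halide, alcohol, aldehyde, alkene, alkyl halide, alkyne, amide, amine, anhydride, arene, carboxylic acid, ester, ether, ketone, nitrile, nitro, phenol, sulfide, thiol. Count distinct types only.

halogen on an sp³ carbon → alkyl halide.
–C(=O)– with carbon on both sides → ketone.
pendant –CHO: carbonyl C bonded to C and H → aldehyde.
pendant –COOCH3: carbonyl C bonded to C and –OCH3 → ester.
pendant –OC(=O)CH3: an acyloxy group → ester.
pendant –CH2X: halogen on sp³ carbon → alkyl halide.
Distinct types present: aldehyde, alkyl halide, ester, ketone.

4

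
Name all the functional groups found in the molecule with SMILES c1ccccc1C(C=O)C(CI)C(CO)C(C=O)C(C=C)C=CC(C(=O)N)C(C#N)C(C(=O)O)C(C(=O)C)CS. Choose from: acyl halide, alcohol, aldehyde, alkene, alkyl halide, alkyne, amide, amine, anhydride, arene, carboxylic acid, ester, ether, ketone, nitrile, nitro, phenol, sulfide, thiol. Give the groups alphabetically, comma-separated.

alcohol, aldehyde, alkene, alkyl halide, amide, arene, carboxylic acid, ketone, nitrile, thiol

C6H5– phenyl ring → arene.
pendant –CHO: carbonyl C bonded to C and H → aldehyde.
pendant –CH2X: halogen on sp³ carbon → alkyl halide.
pendant –CH2OH on an sp³ backbone C → alcohol.
pendant –CHO: carbonyl C bonded to C and H → aldehyde.
pendant –CH=CH2: C=C double bond → alkene.
C=C double bond → alkene.
pendant –CONH2: carbonyl C bonded to C and N → amide.
pendant –C≡N: nitrile.
pendant –COOH: carbonyl C bonded to C and –OH → carboxylic acid.
pendant –COCH3: carbonyl C bonded to two carbons → ketone.
–SH on an sp³ carbon → thiol.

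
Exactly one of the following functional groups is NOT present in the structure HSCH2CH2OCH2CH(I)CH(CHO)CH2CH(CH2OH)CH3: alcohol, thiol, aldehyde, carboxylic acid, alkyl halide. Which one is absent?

alcohol: present (CH(CH2OH) — pendant –CH2OH on an sp³ backbone C → alcohol).
thiol: present (HSCH2 — –SH on an sp³ carbon → thiol).
alkyl halide: present (CH(I) — halogen on an sp³ carbon → alkyl halide).
aldehyde: present (CH(CHO) — pendant –CHO: carbonyl C bonded to C and H → aldehyde).
carboxylic acid: no segment matches this pattern.

carboxylic acid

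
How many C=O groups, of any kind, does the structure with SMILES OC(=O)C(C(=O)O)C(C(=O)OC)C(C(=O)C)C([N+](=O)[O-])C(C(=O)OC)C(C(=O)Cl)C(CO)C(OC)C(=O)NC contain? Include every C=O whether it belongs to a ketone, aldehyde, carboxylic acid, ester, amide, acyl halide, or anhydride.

7

HOOC: carboxylic acid, 1 C=O (running total 1).
CH(COOH): carboxylic acid, 1 C=O (running total 2).
CH(COOCH3): ester, 1 C=O (running total 3).
CH(COCH3): ketone, 1 C=O (running total 4).
CH(COOCH3): ester, 1 C=O (running total 5).
CH(COCl): acyl halide, 1 C=O (running total 6).
CONHCH3: amide, 1 C=O (running total 7).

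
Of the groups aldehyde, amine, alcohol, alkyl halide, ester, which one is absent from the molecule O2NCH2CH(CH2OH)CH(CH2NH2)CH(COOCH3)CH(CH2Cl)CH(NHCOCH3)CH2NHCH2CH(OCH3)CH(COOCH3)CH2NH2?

aldehyde

ester: present (CH(COOCH3) — pendant –COOCH3: carbonyl C bonded to C and –OCH3 → ester).
amine: present (CH(CH2NH2) — pendant –CH2NH2: N on sp³ C, no adjacent C=O → amine).
alkyl halide: present (CH(CH2Cl) — pendant –CH2X: halogen on sp³ carbon → alkyl halide).
alcohol: present (CH(CH2OH) — pendant –CH2OH on an sp³ backbone C → alcohol).
aldehyde: no segment matches this pattern.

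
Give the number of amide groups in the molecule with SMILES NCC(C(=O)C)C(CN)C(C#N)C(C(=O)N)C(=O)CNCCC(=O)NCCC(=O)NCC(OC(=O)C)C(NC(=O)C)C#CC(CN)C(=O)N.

–NH2 on an sp³ carbon with no adjacent C=O → amine.
pendant –COCH3: carbonyl C bonded to two carbons → ketone.
pendant –CH2NH2: N on sp³ C, no adjacent C=O → amine.
pendant –C≡N: nitrile.
pendant –CONH2: carbonyl C bonded to C and N → amide.
–C(=O)– with carbon on both sides → ketone.
C–N–C with sp³ carbons and no adjacent C=O → amine (secondary).
–C(=O)–N– linkage → amide (the N is not an amine).
–C(=O)–N– linkage → amide (the N is not an amine).
pendant –OC(=O)CH3: an acyloxy group → ester.
pendant –NHC(=O)CH3: N bonded to a carbonyl → amide (not amine).
C≡C triple bond → alkyne.
pendant –CH2NH2: N on sp³ C, no adjacent C=O → amine.
–C(=O)NH2: carbonyl C bonded to C and to N → amide (the N is not a separate amine).
Amide appears at: CH(CONH2), CH2CONHCH2, CH2CONHCH2, CH(NHCOCH3), CONH2 → 5.

5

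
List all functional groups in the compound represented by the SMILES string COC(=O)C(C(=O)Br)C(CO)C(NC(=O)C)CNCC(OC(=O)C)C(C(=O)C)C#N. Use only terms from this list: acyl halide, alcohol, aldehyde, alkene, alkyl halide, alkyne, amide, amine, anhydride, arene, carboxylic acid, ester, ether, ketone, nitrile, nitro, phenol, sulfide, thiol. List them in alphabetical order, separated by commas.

CH3O–C(=O)–: carbonyl C bonded to C and to –OCH3 → ester (not ketone + ether).
pendant –C(=O)X: carbonyl C bonded to C and halogen → acyl halide.
pendant –CH2OH on an sp³ backbone C → alcohol.
pendant –NHC(=O)CH3: N bonded to a carbonyl → amide (not amine).
C–N–C with sp³ carbons and no adjacent C=O → amine (secondary).
pendant –OC(=O)CH3: an acyloxy group → ester.
pendant –COCH3: carbonyl C bonded to two carbons → ketone.
–C≡N: carbon triple-bonded to nitrogen → nitrile.

acyl halide, alcohol, amide, amine, ester, ketone, nitrile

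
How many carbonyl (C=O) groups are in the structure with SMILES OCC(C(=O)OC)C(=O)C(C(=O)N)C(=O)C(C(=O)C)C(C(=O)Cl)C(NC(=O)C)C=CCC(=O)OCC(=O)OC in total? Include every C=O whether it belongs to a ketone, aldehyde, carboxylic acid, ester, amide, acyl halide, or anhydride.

9

CH(COOCH3): ester, 1 C=O (running total 1).
CO: ketone, 1 C=O (running total 2).
CH(CONH2): amide, 1 C=O (running total 3).
CO: ketone, 1 C=O (running total 4).
CH(COCH3): ketone, 1 C=O (running total 5).
CH(COCl): acyl halide, 1 C=O (running total 6).
CH(NHCOCH3): amide, 1 C=O (running total 7).
CH2COOCH2: ester, 1 C=O (running total 8).
COOCH3: ester, 1 C=O (running total 9).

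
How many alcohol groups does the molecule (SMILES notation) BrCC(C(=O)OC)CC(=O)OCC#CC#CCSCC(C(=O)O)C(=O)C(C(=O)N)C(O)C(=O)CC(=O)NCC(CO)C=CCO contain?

3

Taking each segment in turn:
  BrCH2: halogen on an sp³ carbon → alkyl halide.
  CH(COOCH3): pendant –COOCH3: carbonyl C bonded to C and –OCH3 → ester.
  CH2COOCH2: –C(=O)–O–C with C on the carbonyl side → ester.
  C≡C: C≡C triple bond → alkyne.
  C≡C: C≡C triple bond → alkyne.
  CH2SCH2: C–S–C linkage → sulfide (thioether).
  CH(COOH): pendant –COOH: carbonyl C bonded to C and –OH → carboxylic acid.
  CO: –C(=O)– with carbon on both sides → ketone.
  CH(CONH2): pendant –CONH2: carbonyl C bonded to C and N → amide.
  CH(OH): –OH on an sp³ carbon → alcohol (secondary).
  CO: –C(=O)– with carbon on both sides → ketone.
  CH2CONHCH2: –C(=O)–N– linkage → amide (the N is not an amine).
  CH(CH2OH): pendant –CH2OH on an sp³ backbone C → alcohol.
  CH=CH: C=C double bond → alkene.
  CH2OH: –OH on an sp³ carbon → alcohol.
Alcohol appears at: CH(OH), CH(CH2OH), CH2OH → 3.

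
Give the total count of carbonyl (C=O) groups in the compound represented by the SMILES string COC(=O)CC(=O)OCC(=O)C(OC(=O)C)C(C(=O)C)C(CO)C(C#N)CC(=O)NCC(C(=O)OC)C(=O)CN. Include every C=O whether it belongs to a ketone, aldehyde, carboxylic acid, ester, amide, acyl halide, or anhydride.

8

CH3OOC: ester, 1 C=O (running total 1).
CH2COOCH2: ester, 1 C=O (running total 2).
CO: ketone, 1 C=O (running total 3).
CH(OCOCH3): ester, 1 C=O (running total 4).
CH(COCH3): ketone, 1 C=O (running total 5).
CH2CONHCH2: amide, 1 C=O (running total 6).
CH(COOCH3): ester, 1 C=O (running total 7).
CO: ketone, 1 C=O (running total 8).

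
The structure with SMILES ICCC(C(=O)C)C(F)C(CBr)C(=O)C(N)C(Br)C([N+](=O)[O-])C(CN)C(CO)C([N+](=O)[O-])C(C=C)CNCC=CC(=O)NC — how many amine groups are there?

3

halogen on an sp³ carbon → alkyl halide.
pendant –COCH3: carbonyl C bonded to two carbons → ketone.
halogen on an sp³ carbon → alkyl halide.
pendant –CH2X: halogen on sp³ carbon → alkyl halide.
–C(=O)– with carbon on both sides → ketone.
–NH2 on an sp³ carbon with no adjacent C=O → amine.
halogen on an sp³ carbon → alkyl halide.
–NO2 on an sp³ carbon → nitro (the N=O is not a carbonyl).
pendant –CH2NH2: N on sp³ C, no adjacent C=O → amine.
pendant –CH2OH on an sp³ backbone C → alcohol.
–NO2 on an sp³ carbon → nitro (the N=O is not a carbonyl).
pendant –CH=CH2: C=C double bond → alkene.
C–N–C with sp³ carbons and no adjacent C=O → amine (secondary).
C=C double bond → alkene.
–C(=O)NHCH3: carbonyl C bonded to C and to N → amide (the N is not an amine).
Amine appears at: CH(NH2), CH(CH2NH2), CH2NHCH2 → 3.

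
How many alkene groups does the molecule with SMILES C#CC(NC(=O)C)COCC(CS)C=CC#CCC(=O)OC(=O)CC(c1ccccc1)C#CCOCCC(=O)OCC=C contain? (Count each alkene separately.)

C≡C triple bond → alkyne.
pendant –NHC(=O)CH3: N bonded to a carbonyl → amide (not amine).
C–O–C with sp³ carbons on both sides and no adjacent C=O → ether.
pendant –CH2SH → thiol.
C=C double bond → alkene.
C≡C triple bond → alkyne.
two acyl groups sharing one oxygen, –C(=O)–O–C(=O)– → anhydride.
pendant –C6H5: benzene ring → arene.
C≡C triple bond → alkyne.
C–O–C with sp³ carbons on both sides and no adjacent C=O → ether.
–C(=O)–O–C with C on the carbonyl side → ester.
C=C double bond → alkene.
Alkene appears at: CH=CH, CH=CH2 → 2.

2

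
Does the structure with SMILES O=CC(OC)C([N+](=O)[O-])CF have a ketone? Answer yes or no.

no

Working along the chain:
  OHC: terminal –CHO: carbonyl C bonded to H and C → aldehyde.
  CH(OCH3): pendant –OCH3: C–O–C with sp³ C, no adjacent C=O → ether.
  CH(NO2): –NO2 on an sp³ carbon → nitro (the N=O is not a carbonyl).
  CH2F: halogen on an sp³ carbon → alkyl halide.
In OHC, the carbonyl carbon carries an H, so it is an aldehyde, not a ketone.
The groups actually present are: aldehyde, alkyl halide, ether, nitro.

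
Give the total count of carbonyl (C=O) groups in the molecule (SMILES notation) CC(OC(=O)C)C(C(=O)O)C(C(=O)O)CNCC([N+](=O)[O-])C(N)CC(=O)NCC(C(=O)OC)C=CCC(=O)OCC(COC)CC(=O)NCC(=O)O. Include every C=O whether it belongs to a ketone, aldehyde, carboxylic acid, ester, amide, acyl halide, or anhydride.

CH(OCOCH3): ester, 1 C=O (running total 1).
CH(COOH): carboxylic acid, 1 C=O (running total 2).
CH(COOH): carboxylic acid, 1 C=O (running total 3).
CH2CONHCH2: amide, 1 C=O (running total 4).
CH(COOCH3): ester, 1 C=O (running total 5).
CH2COOCH2: ester, 1 C=O (running total 6).
CH2CONHCH2: amide, 1 C=O (running total 7).
COOH: carboxylic acid, 1 C=O (running total 8).

8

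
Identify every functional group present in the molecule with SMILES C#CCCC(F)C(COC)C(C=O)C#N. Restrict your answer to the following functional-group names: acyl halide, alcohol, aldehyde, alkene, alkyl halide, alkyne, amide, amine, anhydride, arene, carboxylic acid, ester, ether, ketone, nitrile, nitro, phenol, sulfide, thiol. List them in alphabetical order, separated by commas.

aldehyde, alkyl halide, alkyne, ether, nitrile

Working along the chain:
  HC≡C: C≡C triple bond → alkyne.
  CH(F): halogen on an sp³ carbon → alkyl halide.
  CH(CH2OCH3): pendant –CH2OCH3: C–O–C linkage → ether.
  CH(CHO): pendant –CHO: carbonyl C bonded to C and H → aldehyde.
  CN: –C≡N: carbon triple-bonded to nitrogen → nitrile.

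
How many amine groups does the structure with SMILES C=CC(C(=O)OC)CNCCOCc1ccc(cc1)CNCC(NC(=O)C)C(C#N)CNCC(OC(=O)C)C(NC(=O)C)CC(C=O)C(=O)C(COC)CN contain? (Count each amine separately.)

C=C double bond → alkene.
pendant –COOCH3: carbonyl C bonded to C and –OCH3 → ester.
C–N–C with sp³ carbons and no adjacent C=O → amine (secondary).
C–O–C with sp³ carbons on both sides and no adjacent C=O → ether.
para-disubstituted benzene ring → arene.
C–N–C with sp³ carbons and no adjacent C=O → amine (secondary).
pendant –NHC(=O)CH3: N bonded to a carbonyl → amide (not amine).
pendant –C≡N: nitrile.
C–N–C with sp³ carbons and no adjacent C=O → amine (secondary).
pendant –OC(=O)CH3: an acyloxy group → ester.
pendant –NHC(=O)CH3: N bonded to a carbonyl → amide (not amine).
pendant –CHO: carbonyl C bonded to C and H → aldehyde.
–C(=O)– with carbon on both sides → ketone.
pendant –CH2OCH3: C–O–C linkage → ether.
–NH2 on an sp³ carbon with no adjacent C=O → amine.
Amine appears at: CH2NHCH2, CH2NHCH2, CH2NHCH2, CH2NH2 → 4.

4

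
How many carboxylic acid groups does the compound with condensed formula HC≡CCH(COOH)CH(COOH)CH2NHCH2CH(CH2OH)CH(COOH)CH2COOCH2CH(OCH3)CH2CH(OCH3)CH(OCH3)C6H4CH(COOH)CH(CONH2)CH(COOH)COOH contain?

6

C≡C triple bond → alkyne.
pendant –COOH: carbonyl C bonded to C and –OH → carboxylic acid.
pendant –COOH: carbonyl C bonded to C and –OH → carboxylic acid.
C–N–C with sp³ carbons and no adjacent C=O → amine (secondary).
pendant –CH2OH on an sp³ backbone C → alcohol.
pendant –COOH: carbonyl C bonded to C and –OH → carboxylic acid.
–C(=O)–O–C with C on the carbonyl side → ester.
pendant –OCH3: C–O–C with sp³ C, no adjacent C=O → ether.
pendant –OCH3: C–O–C with sp³ C, no adjacent C=O → ether.
pendant –OCH3: C–O–C with sp³ C, no adjacent C=O → ether.
para-disubstituted benzene ring → arene.
pendant –COOH: carbonyl C bonded to C and –OH → carboxylic acid.
pendant –CONH2: carbonyl C bonded to C and N → amide.
pendant –COOH: carbonyl C bonded to C and –OH → carboxylic acid.
–COOH: carbonyl C bonded to –OH and C → carboxylic acid (the –OH is not a separate alcohol).
Carboxylic acid appears at: CH(COOH), CH(COOH), CH(COOH), CH(COOH), CH(COOH), COOH → 6.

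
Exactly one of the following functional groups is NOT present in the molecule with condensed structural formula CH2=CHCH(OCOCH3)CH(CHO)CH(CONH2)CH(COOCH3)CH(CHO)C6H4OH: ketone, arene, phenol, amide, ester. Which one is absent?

amide: present (CH(CONH2) — pendant –CONH2: carbonyl C bonded to C and N → amide).
arene: present (C6H4OH — –OH attached directly to an aromatic ring → phenol (not alcohol); the ring itself is an arene).
ester: present (CH(OCOCH3) — pendant –OC(=O)CH3: an acyloxy group → ester).
phenol: present (C6H4OH — –OH attached directly to an aromatic ring → phenol (not alcohol); the ring itself is an arene).
ketone: absent. In each of CH(OCOCH3) and CH(COOCH3), the C=O is bonded to an –O–C group, which defines an ester, not a ketone. In CH(CONH2), the C=O is bonded to nitrogen, which defines an amide, not a ketone. In CH(CHO), the carbonyl carbon carries an H, so it is an aldehyde, not a ketone.

ketone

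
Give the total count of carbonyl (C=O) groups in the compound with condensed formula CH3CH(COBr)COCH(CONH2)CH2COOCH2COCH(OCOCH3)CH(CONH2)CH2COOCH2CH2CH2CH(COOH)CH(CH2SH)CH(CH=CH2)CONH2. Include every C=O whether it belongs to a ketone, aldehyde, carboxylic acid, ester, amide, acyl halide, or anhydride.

10

CH(COBr): acyl halide, 1 C=O (running total 1).
CO: ketone, 1 C=O (running total 2).
CH(CONH2): amide, 1 C=O (running total 3).
CH2COOCH2: ester, 1 C=O (running total 4).
CO: ketone, 1 C=O (running total 5).
CH(OCOCH3): ester, 1 C=O (running total 6).
CH(CONH2): amide, 1 C=O (running total 7).
CH2COOCH2: ester, 1 C=O (running total 8).
CH(COOH): carboxylic acid, 1 C=O (running total 9).
CONH2: amide, 1 C=O (running total 10).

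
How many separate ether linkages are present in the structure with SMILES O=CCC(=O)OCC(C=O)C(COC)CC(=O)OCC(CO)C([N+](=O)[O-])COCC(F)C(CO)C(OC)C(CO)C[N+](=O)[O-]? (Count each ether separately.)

terminal –CHO: carbonyl C bonded to H and C → aldehyde.
–C(=O)–O–C with C on the carbonyl side → ester.
pendant –CHO: carbonyl C bonded to C and H → aldehyde.
pendant –CH2OCH3: C–O–C linkage → ether.
–C(=O)–O–C with C on the carbonyl side → ester.
pendant –CH2OH on an sp³ backbone C → alcohol.
–NO2 on an sp³ carbon → nitro (the N=O is not a carbonyl).
C–O–C with sp³ carbons on both sides and no adjacent C=O → ether.
halogen on an sp³ carbon → alkyl halide.
pendant –CH2OH on an sp³ backbone C → alcohol.
pendant –OCH3: C–O–C with sp³ C, no adjacent C=O → ether.
pendant –CH2OH on an sp³ backbone C → alcohol.
–NO2 on carbon → nitro group.
Ether appears at: CH(CH2OCH3), CH2OCH2, CH(OCH3) → 3.

3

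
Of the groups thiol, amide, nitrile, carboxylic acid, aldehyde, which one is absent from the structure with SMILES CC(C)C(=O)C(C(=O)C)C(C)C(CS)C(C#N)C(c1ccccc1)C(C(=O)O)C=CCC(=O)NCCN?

aldehyde

thiol: present (CH(CH2SH) — pendant –CH2SH → thiol).
amide: present (CH2CONHCH2 — –C(=O)–N– linkage → amide (the N is not an amine)).
nitrile: present (CH(CN) — pendant –C≡N: nitrile).
carboxylic acid: present (CH(COOH) — pendant –COOH: carbonyl C bonded to C and –OH → carboxylic acid).
aldehyde: absent. In each of CO and CH(COCH3), the carbonyl carbon is bonded to two carbons, so it is a ketone, not an aldehyde. In CH(COOH), the carbonyl carbon bears –OH, not –H, so it is a carboxylic acid.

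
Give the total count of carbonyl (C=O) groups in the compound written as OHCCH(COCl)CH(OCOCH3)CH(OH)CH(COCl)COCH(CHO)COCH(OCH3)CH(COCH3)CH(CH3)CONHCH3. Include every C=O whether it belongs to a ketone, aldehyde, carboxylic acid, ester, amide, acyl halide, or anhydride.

OHC: aldehyde, 1 C=O (running total 1).
CH(COCl): acyl halide, 1 C=O (running total 2).
CH(OCOCH3): ester, 1 C=O (running total 3).
CH(COCl): acyl halide, 1 C=O (running total 4).
CO: ketone, 1 C=O (running total 5).
CH(CHO): aldehyde, 1 C=O (running total 6).
CO: ketone, 1 C=O (running total 7).
CH(COCH3): ketone, 1 C=O (running total 8).
CONHCH3: amide, 1 C=O (running total 9).

9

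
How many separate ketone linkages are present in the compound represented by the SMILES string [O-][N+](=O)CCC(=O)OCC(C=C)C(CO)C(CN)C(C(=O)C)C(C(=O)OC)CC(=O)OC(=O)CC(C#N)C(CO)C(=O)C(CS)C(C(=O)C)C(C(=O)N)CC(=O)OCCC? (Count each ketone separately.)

Reading the structure from left to right:
  O2NCH2: –NO2 on carbon → nitro group.
  CH2COOCH2: –C(=O)–O–C with C on the carbonyl side → ester.
  CH(CH=CH2): pendant –CH=CH2: C=C double bond → alkene.
  CH(CH2OH): pendant –CH2OH on an sp³ backbone C → alcohol.
  CH(CH2NH2): pendant –CH2NH2: N on sp³ C, no adjacent C=O → amine.
  CH(COCH3): pendant –COCH3: carbonyl C bonded to two carbons → ketone.
  CH(COOCH3): pendant –COOCH3: carbonyl C bonded to C and –OCH3 → ester.
  CH2CO-O-COCH2: two acyl groups sharing one oxygen, –C(=O)–O–C(=O)– → anhydride.
  CH(CN): pendant –C≡N: nitrile.
  CH(CH2OH): pendant –CH2OH on an sp³ backbone C → alcohol.
  CO: –C(=O)– with carbon on both sides → ketone.
  CH(CH2SH): pendant –CH2SH → thiol.
  CH(COCH3): pendant –COCH3: carbonyl C bonded to two carbons → ketone.
  CH(CONH2): pendant –CONH2: carbonyl C bonded to C and N → amide.
  CH2COOCH2: –C(=O)–O–C with C on the carbonyl side → ester.
Ketone appears at: CH(COCH3), CO, CH(COCH3) → 3.

3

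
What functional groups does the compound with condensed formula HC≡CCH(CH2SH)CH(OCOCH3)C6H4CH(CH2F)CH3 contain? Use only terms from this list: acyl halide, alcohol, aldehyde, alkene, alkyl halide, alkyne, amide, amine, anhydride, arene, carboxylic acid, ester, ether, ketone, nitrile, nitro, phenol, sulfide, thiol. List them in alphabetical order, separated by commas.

C≡C triple bond → alkyne.
pendant –CH2SH → thiol.
pendant –OC(=O)CH3: an acyloxy group → ester.
para-disubstituted benzene ring → arene.
pendant –CH2X: halogen on sp³ carbon → alkyl halide.

alkyl halide, alkyne, arene, ester, thiol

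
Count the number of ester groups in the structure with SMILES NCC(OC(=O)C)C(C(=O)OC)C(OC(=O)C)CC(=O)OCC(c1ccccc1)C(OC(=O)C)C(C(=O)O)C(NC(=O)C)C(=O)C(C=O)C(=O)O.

–NH2 on an sp³ carbon with no adjacent C=O → amine.
pendant –OC(=O)CH3: an acyloxy group → ester.
pendant –COOCH3: carbonyl C bonded to C and –OCH3 → ester.
pendant –OC(=O)CH3: an acyloxy group → ester.
–C(=O)–O–C with C on the carbonyl side → ester.
pendant –C6H5: benzene ring → arene.
pendant –OC(=O)CH3: an acyloxy group → ester.
pendant –COOH: carbonyl C bonded to C and –OH → carboxylic acid.
pendant –NHC(=O)CH3: N bonded to a carbonyl → amide (not amine).
–C(=O)– with carbon on both sides → ketone.
pendant –CHO: carbonyl C bonded to C and H → aldehyde.
–COOH: carbonyl C bonded to –OH and C → carboxylic acid (the –OH is not a separate alcohol).
Ester appears at: CH(OCOCH3), CH(COOCH3), CH(OCOCH3), CH2COOCH2, CH(OCOCH3) → 5.

5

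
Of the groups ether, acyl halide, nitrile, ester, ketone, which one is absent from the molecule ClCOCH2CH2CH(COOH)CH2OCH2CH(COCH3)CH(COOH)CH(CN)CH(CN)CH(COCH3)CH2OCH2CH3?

nitrile: present (CH(CN) — pendant –C≡N: nitrile).
acyl halide: present (ClCO — –C(=O)Cl: carbonyl C bonded to C and to a halogen → acyl halide (not alkyl halide)).
ketone: present (CH(COCH3) — pendant –COCH3: carbonyl C bonded to two carbons → ketone).
ether: present (CH2OCH2 — C–O–C with sp³ carbons on both sides and no adjacent C=O → ether).
ester: no segment matches this pattern.

ester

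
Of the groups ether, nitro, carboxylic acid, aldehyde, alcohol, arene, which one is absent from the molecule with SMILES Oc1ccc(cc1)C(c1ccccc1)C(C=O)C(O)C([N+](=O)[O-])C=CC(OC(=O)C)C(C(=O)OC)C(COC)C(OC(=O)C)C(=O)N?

carboxylic acid

aldehyde: present (CH(CHO) — pendant –CHO: carbonyl C bonded to C and H → aldehyde).
nitro: present (CH(NO2) — –NO2 on an sp³ carbon → nitro (the N=O is not a carbonyl)).
alcohol: present (CH(OH) — –OH on an sp³ carbon → alcohol (secondary)).
arene: present (HOC6H4 — –OH attached directly to an aromatic ring → phenol (not alcohol); the ring itself is an arene).
ether: present (CH(CH2OCH3) — pendant –CH2OCH3: C–O–C linkage → ether).
carboxylic acid: absent. In each of CH(OCOCH3) and CH(COOCH3), the acyl oxygen is bonded to carbon (–O–C), not to H, so this is an ester. In CONH2, the carbonyl is bonded to nitrogen, not to –OH; that is an amide.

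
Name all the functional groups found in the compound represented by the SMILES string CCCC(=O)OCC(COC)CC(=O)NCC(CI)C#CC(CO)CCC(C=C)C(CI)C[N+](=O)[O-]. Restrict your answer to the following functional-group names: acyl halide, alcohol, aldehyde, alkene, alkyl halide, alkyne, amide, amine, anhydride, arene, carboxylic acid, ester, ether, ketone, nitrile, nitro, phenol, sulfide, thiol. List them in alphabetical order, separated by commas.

alcohol, alkene, alkyl halide, alkyne, amide, ester, ether, nitro

Reading the structure from left to right:
  CH2COOCH2: –C(=O)–O–C with C on the carbonyl side → ester.
  CH(CH2OCH3): pendant –CH2OCH3: C–O–C linkage → ether.
  CH2CONHCH2: –C(=O)–N– linkage → amide (the N is not an amine).
  CH(CH2I): pendant –CH2X: halogen on sp³ carbon → alkyl halide.
  C≡C: C≡C triple bond → alkyne.
  CH(CH2OH): pendant –CH2OH on an sp³ backbone C → alcohol.
  CH(CH=CH2): pendant –CH=CH2: C=C double bond → alkene.
  CH(CH2I): pendant –CH2X: halogen on sp³ carbon → alkyl halide.
  CH2NO2: –NO2 on carbon → nitro group.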